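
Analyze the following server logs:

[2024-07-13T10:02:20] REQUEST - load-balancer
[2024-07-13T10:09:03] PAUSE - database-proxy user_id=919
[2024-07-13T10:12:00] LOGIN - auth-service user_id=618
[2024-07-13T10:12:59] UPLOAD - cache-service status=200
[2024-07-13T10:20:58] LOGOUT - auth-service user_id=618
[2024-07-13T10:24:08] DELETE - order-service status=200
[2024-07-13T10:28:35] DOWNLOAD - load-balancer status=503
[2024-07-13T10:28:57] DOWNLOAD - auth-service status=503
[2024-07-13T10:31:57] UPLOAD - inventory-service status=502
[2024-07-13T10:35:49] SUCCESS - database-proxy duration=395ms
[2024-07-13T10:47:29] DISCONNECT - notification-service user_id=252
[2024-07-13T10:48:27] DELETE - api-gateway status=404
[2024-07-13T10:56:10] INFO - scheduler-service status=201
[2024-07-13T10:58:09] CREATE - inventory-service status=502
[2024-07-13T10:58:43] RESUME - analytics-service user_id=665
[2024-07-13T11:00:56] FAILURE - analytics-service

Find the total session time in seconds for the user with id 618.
538

To calculate session duration:

1. Find LOGIN event for user_id=618: 2024-07-13T10:12:00
2. Find LOGOUT event for user_id=618: 2024-07-13T10:20:58
3. Session duration: 2024-07-13T10:20:58 - 2024-07-13T10:12:00 = 538 seconds (8 minutes)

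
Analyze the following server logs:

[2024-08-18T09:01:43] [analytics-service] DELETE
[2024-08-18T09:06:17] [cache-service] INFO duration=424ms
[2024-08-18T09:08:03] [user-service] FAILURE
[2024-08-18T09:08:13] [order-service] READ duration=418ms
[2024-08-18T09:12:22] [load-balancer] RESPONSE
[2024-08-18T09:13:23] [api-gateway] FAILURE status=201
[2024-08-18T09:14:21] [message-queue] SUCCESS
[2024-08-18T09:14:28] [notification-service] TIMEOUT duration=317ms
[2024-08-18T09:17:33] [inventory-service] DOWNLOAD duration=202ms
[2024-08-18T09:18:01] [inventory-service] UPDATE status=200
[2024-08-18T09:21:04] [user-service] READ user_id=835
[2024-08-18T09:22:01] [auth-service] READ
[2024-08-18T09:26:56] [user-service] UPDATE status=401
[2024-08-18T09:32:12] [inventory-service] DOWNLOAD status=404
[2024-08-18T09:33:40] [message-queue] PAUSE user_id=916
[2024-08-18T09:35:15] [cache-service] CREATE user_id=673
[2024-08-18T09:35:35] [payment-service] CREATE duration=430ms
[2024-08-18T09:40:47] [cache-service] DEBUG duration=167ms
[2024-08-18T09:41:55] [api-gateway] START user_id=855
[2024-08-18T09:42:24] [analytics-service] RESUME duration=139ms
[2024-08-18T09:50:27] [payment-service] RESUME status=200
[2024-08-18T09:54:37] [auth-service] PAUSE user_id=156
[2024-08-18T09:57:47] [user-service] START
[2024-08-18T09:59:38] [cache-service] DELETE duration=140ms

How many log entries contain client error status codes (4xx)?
2

To find matching entries:

1. Pattern to match: client error status codes (4xx)
2. Scan each log entry for the pattern
3. Count matches: 2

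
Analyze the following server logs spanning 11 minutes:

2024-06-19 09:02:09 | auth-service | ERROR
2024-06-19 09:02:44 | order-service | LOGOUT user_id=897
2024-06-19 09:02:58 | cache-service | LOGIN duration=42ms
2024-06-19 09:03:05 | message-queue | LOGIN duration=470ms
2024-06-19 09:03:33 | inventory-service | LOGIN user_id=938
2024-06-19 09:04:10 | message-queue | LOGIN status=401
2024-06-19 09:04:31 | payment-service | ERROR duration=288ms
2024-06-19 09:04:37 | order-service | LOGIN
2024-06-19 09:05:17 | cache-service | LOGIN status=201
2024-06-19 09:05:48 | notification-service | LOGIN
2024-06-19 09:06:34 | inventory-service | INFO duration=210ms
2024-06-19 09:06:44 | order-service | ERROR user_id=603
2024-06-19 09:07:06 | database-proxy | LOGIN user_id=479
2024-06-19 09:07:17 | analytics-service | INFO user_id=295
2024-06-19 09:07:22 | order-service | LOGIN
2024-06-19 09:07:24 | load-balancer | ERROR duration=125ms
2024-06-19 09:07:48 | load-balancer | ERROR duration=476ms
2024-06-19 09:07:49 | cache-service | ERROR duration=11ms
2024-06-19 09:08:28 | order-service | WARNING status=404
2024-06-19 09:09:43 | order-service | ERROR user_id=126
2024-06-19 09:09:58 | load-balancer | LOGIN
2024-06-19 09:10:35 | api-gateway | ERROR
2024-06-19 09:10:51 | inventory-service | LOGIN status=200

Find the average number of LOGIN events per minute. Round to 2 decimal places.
1.0

To calculate the rate:

1. Count total LOGIN events: 11
2. Total time period: 11 minutes
3. Rate = 11 / 11 = 1.0 events per minute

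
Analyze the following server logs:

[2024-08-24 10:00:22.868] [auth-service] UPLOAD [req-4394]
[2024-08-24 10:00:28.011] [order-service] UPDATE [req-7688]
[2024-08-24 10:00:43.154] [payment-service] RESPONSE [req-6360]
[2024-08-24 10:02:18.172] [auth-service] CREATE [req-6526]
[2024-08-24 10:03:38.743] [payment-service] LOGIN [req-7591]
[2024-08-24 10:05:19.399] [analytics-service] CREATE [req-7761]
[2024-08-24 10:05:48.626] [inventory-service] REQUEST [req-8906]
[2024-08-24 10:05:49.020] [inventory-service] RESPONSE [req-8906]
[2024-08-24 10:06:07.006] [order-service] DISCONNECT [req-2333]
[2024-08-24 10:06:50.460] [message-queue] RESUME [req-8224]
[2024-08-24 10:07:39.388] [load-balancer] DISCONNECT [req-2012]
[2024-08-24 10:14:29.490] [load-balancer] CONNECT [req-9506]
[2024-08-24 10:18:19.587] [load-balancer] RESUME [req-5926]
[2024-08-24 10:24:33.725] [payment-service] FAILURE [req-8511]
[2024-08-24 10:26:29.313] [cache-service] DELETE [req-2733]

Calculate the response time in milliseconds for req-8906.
394

To calculate latency:

1. Find REQUEST with id req-8906: 2024-08-24 10:05:48.626
2. Find RESPONSE with id req-8906: 2024-08-24 10:05:49.020
3. Latency: 2024-08-24 10:05:49.020 - 2024-08-24 10:05:48.626 = 394ms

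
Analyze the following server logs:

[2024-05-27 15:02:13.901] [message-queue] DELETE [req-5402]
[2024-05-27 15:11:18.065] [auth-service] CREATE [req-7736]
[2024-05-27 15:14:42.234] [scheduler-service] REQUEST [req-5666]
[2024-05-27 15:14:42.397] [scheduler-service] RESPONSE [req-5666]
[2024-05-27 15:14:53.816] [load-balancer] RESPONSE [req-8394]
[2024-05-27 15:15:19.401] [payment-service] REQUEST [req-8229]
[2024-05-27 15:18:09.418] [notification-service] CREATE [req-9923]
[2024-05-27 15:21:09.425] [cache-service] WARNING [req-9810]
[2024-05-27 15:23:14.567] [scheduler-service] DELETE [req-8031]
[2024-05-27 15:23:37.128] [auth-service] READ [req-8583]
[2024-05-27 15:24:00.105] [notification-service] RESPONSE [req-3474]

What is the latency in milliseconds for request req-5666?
163

To calculate latency:

1. Find REQUEST with id req-5666: 2024-05-27 15:14:42.234
2. Find RESPONSE with id req-5666: 2024-05-27 15:14:42.397
3. Latency: 2024-05-27 15:14:42.397 - 2024-05-27 15:14:42.234 = 163ms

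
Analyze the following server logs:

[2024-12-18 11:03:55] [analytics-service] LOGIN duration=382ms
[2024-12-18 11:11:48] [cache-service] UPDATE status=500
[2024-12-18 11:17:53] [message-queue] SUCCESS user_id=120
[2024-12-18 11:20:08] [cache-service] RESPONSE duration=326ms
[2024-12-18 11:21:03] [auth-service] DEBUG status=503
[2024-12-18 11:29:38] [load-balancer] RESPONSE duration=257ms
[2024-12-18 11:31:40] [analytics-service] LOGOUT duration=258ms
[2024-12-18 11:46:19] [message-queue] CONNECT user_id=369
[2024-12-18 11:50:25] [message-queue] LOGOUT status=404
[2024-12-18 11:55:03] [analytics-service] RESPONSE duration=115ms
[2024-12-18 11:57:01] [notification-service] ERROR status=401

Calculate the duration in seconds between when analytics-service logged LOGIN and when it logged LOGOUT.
1665

To find the time between events:

1. Locate the first LOGIN event for analytics-service: 2024-12-18 11:03:55
2. Locate the first LOGOUT event for analytics-service: 2024-12-18 11:31:40
3. Calculate the difference: 2024-12-18 11:31:40 - 2024-12-18 11:03:55 = 1665 seconds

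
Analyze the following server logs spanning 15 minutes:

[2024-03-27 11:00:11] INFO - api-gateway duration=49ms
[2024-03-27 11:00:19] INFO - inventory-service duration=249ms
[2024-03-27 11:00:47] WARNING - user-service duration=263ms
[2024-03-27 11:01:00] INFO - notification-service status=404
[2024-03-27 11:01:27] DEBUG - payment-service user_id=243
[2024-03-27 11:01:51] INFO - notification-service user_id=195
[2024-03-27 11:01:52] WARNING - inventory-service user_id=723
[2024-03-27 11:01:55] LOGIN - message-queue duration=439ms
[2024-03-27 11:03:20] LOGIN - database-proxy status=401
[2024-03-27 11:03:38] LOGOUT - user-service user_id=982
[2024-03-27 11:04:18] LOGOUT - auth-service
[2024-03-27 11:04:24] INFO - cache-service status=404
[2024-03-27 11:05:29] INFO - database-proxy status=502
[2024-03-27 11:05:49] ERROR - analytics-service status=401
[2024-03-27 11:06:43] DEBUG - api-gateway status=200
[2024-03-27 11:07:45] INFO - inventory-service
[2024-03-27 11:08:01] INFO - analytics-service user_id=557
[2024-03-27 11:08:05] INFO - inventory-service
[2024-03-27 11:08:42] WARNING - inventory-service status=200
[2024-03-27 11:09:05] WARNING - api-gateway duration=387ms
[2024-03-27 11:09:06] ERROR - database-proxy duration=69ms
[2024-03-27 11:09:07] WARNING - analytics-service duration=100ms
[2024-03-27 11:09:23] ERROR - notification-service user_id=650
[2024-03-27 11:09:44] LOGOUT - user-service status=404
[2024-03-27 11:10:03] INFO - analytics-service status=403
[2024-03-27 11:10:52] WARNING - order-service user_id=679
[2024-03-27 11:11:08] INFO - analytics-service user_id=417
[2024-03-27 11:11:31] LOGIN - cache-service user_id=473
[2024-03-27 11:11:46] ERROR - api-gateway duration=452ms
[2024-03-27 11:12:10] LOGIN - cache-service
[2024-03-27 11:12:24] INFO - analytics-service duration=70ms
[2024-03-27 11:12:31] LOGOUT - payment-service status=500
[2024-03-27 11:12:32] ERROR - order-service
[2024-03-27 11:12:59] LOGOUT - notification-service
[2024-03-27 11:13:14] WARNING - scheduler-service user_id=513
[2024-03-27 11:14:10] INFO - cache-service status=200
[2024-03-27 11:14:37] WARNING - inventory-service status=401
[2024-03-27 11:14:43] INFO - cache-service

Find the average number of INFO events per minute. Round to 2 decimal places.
0.93

To calculate the rate:

1. Count total INFO events: 14
2. Total time period: 15 minutes
3. Rate = 14 / 15 = 0.93 events per minute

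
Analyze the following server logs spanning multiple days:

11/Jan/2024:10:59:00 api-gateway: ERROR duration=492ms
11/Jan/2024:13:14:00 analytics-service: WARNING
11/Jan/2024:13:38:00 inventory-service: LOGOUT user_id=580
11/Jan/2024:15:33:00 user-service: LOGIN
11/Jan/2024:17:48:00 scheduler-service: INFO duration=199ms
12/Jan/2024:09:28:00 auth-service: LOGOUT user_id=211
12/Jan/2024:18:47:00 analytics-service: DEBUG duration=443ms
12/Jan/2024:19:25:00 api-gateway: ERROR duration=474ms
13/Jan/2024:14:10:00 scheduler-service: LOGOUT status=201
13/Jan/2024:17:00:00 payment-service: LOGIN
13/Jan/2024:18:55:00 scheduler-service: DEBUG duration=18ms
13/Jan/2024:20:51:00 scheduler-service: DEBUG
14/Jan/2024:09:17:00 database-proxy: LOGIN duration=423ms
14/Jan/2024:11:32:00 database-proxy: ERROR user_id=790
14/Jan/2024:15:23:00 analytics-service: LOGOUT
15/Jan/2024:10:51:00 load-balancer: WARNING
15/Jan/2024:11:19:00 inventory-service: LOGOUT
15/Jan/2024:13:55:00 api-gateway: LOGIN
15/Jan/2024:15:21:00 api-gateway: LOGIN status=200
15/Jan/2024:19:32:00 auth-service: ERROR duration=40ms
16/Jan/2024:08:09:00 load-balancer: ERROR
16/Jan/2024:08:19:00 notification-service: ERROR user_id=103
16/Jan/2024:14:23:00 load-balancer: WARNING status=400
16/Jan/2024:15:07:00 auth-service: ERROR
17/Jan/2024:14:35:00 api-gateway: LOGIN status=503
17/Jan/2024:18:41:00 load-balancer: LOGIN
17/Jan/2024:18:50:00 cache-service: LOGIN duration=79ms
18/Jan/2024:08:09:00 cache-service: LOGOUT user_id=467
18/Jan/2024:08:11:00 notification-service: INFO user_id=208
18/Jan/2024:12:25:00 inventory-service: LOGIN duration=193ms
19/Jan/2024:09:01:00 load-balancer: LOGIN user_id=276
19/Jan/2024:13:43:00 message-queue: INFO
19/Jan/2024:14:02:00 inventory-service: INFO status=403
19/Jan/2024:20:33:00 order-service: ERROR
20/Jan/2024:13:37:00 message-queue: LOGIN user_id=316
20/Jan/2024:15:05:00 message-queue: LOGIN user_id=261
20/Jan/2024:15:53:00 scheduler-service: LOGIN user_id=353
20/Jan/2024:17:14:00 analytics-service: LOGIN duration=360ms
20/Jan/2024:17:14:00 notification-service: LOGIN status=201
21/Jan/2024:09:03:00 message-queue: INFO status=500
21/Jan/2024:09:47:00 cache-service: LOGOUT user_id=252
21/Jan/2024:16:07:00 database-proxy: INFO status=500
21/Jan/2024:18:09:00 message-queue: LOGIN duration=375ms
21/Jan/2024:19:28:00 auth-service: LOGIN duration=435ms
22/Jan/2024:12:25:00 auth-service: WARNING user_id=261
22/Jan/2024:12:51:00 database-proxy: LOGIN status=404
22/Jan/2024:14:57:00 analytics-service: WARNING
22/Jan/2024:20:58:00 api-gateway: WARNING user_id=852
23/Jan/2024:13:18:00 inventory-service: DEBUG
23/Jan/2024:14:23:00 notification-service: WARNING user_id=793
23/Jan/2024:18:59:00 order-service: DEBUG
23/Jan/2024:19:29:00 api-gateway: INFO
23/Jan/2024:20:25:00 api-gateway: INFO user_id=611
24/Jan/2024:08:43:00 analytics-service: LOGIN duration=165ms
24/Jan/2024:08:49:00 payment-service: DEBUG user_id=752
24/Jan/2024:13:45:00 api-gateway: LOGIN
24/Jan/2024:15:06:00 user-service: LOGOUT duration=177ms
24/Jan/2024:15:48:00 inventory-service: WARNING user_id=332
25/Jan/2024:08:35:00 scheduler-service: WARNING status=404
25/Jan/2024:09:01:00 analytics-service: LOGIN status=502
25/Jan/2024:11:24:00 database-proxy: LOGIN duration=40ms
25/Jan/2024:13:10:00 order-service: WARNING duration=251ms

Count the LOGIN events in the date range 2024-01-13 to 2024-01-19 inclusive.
9

To filter by date range:

1. Date range: 2024-01-13 through 2024-01-19, both dates inclusive
2. Filter for LOGIN events whose date falls in this range
3. Count matching events: 9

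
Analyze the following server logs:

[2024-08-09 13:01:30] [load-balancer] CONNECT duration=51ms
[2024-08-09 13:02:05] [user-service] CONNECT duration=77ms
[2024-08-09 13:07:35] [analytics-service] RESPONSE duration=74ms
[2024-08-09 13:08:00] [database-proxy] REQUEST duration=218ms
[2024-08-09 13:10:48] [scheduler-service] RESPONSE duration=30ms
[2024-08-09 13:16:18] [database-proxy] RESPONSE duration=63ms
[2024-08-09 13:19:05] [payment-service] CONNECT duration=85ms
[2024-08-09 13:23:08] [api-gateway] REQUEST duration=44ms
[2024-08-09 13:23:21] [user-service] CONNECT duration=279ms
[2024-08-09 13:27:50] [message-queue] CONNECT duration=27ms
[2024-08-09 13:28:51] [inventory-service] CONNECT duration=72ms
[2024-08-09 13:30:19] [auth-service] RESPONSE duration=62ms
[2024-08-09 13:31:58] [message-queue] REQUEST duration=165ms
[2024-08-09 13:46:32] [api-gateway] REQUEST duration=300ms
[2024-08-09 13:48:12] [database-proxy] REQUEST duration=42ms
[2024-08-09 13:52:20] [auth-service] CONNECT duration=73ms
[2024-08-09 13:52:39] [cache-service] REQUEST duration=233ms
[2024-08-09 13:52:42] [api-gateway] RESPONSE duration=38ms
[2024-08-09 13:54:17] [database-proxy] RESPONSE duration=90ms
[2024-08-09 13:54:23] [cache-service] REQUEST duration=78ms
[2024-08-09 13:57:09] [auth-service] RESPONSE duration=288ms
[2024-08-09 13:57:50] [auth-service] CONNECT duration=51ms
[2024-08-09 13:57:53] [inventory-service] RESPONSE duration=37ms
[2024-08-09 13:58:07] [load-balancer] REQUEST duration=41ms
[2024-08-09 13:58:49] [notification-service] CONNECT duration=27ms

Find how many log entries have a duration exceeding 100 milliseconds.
6

To count timeouts:

1. Threshold: 100ms
2. Extract duration from each log entry
3. Count entries where duration > 100
4. Timeout count: 6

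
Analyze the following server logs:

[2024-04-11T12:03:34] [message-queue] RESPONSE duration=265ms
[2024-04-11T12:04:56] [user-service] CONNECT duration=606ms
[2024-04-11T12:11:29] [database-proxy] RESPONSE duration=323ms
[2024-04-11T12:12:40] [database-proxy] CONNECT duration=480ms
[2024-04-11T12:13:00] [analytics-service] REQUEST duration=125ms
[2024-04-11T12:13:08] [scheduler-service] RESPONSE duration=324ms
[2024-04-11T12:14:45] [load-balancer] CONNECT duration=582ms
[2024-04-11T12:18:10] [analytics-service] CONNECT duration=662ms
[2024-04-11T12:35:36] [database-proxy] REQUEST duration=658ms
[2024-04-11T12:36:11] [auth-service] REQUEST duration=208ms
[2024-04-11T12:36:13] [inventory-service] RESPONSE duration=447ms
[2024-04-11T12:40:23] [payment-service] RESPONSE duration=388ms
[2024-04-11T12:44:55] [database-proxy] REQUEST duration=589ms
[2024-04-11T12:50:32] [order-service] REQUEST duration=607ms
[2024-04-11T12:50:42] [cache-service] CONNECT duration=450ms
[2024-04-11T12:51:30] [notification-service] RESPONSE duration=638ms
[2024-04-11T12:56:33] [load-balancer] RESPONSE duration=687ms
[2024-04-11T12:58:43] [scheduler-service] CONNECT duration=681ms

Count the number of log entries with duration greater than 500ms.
9

To count timeouts:

1. Threshold: 500ms
2. Extract duration from each log entry
3. Count entries where duration > 500
4. Timeout count: 9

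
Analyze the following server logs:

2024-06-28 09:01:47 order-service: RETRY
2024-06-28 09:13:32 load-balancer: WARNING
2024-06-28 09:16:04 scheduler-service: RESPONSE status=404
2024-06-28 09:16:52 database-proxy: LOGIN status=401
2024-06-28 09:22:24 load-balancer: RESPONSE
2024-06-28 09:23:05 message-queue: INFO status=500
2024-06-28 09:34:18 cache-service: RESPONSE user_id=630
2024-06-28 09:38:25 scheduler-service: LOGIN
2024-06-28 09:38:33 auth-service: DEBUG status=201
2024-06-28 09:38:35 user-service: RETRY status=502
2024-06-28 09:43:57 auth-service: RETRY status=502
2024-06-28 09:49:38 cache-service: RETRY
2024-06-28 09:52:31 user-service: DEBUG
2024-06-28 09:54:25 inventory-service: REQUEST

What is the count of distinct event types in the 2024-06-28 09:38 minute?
3

To count unique event types:

1. Filter events in the minute starting at 2024-06-28 09:38
2. Extract event types from matching entries
3. Count unique types: 3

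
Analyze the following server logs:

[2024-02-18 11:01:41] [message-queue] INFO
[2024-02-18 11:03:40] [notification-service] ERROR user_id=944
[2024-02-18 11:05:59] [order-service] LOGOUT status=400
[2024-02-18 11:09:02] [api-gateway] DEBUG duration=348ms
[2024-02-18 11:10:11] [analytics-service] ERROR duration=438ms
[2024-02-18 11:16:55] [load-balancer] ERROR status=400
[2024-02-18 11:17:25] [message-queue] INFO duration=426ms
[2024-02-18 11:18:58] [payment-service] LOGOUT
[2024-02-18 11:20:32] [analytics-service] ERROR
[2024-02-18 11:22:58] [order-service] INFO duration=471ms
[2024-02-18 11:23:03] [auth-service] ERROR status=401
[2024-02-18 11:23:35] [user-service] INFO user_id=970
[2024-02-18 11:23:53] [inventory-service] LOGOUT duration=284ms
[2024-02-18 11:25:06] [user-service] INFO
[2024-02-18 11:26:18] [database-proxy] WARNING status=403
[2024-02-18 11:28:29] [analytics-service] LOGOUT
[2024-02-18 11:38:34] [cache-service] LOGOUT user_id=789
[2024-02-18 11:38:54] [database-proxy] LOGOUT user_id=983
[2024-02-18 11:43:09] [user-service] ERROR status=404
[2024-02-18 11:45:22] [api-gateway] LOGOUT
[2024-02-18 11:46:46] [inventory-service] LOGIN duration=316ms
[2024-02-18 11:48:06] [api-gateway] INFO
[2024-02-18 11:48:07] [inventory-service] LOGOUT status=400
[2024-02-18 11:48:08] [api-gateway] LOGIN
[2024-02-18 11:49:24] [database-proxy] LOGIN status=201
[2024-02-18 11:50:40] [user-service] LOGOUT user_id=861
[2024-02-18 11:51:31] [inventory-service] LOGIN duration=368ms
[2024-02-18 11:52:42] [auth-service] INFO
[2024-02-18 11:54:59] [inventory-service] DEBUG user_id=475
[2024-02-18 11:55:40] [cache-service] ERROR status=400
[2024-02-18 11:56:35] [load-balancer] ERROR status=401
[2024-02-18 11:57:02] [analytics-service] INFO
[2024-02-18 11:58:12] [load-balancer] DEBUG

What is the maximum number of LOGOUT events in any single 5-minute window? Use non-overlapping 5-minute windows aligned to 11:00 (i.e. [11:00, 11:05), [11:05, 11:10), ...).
2

To find the burst window:

1. Divide the log period into non-overlapping 5-minute windows starting at 11:00
2. Count LOGOUT events in each window
3. Find the window with maximum count
4. Maximum events in a window: 2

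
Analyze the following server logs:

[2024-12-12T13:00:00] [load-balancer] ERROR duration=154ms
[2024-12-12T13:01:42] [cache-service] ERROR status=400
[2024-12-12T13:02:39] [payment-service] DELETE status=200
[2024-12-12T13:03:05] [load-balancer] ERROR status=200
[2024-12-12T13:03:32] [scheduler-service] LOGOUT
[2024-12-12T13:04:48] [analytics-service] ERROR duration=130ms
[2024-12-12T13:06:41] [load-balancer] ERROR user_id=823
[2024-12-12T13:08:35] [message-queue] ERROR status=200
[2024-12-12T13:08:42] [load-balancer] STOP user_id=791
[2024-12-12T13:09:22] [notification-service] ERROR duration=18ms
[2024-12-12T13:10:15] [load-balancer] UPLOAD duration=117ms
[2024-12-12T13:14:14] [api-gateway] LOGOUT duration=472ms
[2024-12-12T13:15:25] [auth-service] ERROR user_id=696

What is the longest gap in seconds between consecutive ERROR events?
363

To find the longest gap:

1. Extract all ERROR events in chronological order
2. Calculate time differences between consecutive events
3. Find the maximum difference
4. Longest gap: 363 seconds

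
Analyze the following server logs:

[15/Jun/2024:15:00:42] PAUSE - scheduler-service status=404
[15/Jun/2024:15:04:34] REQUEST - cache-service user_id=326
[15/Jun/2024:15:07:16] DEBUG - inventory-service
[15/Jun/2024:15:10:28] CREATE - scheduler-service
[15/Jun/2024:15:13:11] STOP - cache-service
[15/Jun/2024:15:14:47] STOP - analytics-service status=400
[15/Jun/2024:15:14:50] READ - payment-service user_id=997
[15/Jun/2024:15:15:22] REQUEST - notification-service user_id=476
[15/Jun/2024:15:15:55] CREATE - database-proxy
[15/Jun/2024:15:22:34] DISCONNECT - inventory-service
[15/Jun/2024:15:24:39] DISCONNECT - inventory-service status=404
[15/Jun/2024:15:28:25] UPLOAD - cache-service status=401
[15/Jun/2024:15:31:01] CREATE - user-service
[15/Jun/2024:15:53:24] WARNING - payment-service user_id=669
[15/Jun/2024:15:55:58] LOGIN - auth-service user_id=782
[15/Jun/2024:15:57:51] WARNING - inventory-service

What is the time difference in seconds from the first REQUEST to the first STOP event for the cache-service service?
517

To find the time between events:

1. Locate the first REQUEST event for cache-service: 15/Jun/2024:15:04:34
2. Locate the first STOP event for cache-service: 15/Jun/2024:15:13:11
3. Calculate the difference: 15/Jun/2024:15:13:11 - 15/Jun/2024:15:04:34 = 517 seconds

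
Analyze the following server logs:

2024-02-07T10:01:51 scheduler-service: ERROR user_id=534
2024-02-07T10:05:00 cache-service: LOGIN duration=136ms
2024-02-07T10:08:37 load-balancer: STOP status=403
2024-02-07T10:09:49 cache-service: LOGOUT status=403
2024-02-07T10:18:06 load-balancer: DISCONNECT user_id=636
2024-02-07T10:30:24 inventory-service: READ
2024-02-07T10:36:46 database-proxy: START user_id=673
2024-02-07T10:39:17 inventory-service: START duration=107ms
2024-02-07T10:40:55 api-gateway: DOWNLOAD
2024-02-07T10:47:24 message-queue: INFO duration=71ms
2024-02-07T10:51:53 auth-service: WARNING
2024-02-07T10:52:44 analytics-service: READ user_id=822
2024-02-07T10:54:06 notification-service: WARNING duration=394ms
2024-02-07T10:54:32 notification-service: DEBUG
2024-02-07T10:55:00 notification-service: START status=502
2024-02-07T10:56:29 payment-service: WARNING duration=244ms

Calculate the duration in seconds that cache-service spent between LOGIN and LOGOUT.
289

To calculate state duration:

1. Find LOGIN event for cache-service: 2024-02-07T10:05:00
2. Find LOGOUT event for cache-service: 2024-02-07T10:09:49
3. Calculate duration: 2024-02-07T10:09:49 - 2024-02-07T10:05:00 = 289 seconds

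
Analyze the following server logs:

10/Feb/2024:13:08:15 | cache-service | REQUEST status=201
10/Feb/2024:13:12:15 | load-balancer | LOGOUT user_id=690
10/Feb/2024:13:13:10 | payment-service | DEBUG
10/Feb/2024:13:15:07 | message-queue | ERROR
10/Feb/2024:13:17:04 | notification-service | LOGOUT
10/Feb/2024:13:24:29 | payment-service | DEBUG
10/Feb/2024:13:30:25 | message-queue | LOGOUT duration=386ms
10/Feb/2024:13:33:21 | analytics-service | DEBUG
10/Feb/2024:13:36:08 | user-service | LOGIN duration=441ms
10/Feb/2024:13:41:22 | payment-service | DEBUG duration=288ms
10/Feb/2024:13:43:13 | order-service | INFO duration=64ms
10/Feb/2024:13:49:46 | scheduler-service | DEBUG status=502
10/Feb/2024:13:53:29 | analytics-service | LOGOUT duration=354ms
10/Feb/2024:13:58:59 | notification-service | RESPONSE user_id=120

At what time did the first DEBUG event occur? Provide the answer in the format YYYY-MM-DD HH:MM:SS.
2024-02-10 13:13:10

To find the first event:

1. Filter for all DEBUG events
2. Sort by timestamp
3. Select the first one
4. Timestamp: 2024-02-10 13:13:10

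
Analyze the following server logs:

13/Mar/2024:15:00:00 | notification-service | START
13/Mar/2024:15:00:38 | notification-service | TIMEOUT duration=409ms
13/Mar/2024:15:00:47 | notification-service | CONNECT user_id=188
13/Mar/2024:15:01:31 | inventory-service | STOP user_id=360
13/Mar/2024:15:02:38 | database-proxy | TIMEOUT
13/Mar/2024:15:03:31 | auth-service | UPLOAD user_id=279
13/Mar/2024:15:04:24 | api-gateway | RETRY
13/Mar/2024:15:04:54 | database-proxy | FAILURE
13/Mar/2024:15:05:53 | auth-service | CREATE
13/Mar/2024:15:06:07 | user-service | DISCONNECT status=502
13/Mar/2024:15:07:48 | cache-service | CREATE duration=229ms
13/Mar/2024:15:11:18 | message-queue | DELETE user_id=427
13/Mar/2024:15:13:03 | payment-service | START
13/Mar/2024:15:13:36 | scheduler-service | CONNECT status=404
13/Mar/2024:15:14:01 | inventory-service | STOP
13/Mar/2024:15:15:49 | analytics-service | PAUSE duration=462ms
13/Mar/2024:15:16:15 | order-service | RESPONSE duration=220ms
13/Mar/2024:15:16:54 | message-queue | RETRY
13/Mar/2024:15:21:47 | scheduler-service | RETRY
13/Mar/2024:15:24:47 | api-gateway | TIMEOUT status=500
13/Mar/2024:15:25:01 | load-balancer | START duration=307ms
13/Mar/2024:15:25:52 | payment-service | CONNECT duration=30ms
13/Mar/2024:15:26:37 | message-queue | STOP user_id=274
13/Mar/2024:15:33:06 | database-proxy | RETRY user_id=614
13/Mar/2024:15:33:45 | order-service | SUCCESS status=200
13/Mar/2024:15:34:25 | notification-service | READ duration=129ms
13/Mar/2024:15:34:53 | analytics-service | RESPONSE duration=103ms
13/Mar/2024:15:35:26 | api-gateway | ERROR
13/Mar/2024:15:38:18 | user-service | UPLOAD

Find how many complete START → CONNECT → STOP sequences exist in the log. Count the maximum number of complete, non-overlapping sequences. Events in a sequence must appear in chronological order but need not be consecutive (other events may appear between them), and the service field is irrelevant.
3

To count sequences:

1. Look for pattern: START → CONNECT → STOP
2. Greedily scan the log in chronological order, matching each sequence element in turn (ignoring service)
3. Each time the full pattern completes, increment the count and restart matching from the next event
4. Complete non-overlapping sequences found: 3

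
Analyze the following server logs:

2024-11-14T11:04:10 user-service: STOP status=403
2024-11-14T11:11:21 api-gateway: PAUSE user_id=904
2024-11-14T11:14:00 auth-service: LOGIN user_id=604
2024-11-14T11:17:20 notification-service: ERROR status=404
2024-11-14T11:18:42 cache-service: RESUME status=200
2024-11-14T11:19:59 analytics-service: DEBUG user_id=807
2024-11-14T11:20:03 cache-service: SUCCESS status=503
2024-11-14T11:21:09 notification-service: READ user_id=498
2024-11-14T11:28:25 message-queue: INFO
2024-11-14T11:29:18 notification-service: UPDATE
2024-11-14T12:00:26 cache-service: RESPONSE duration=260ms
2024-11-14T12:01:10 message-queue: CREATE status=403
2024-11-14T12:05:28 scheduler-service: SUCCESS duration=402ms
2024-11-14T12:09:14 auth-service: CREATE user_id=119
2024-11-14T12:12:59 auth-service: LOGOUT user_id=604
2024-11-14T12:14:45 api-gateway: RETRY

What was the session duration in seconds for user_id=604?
3539

To calculate session duration:

1. Find LOGIN event for user_id=604: 2024-11-14T11:14:00
2. Find LOGOUT event for user_id=604: 2024-11-14T12:12:59
3. Session duration: 2024-11-14T12:12:59 - 2024-11-14T11:14:00 = 3539 seconds (58 minutes)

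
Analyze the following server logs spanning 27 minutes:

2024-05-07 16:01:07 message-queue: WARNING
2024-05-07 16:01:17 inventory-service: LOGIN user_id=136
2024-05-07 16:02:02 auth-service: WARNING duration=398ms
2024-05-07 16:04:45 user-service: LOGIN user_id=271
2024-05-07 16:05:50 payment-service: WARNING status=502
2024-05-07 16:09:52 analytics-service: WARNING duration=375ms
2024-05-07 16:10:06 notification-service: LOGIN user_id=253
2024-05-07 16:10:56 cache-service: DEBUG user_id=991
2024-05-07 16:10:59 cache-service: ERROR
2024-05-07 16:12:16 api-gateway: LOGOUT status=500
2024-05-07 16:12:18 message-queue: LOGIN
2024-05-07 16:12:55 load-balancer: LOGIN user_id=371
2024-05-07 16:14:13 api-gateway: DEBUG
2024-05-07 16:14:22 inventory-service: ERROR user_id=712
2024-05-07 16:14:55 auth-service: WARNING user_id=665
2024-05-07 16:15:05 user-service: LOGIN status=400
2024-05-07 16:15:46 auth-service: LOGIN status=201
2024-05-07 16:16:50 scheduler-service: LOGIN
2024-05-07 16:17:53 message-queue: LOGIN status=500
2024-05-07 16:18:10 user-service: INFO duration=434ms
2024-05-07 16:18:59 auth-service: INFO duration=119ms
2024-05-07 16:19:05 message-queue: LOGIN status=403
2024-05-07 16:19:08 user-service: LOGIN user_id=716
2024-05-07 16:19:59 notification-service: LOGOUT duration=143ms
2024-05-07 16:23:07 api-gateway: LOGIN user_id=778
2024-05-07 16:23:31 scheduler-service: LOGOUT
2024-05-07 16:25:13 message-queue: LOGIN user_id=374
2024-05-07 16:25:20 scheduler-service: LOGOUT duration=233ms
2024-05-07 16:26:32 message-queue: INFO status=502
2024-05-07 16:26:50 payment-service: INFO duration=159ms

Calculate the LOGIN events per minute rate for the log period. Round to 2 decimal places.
0.48

To calculate the rate:

1. Count total LOGIN events: 13
2. Total time period: 27 minutes
3. Rate = 13 / 27 = 0.48 events per minute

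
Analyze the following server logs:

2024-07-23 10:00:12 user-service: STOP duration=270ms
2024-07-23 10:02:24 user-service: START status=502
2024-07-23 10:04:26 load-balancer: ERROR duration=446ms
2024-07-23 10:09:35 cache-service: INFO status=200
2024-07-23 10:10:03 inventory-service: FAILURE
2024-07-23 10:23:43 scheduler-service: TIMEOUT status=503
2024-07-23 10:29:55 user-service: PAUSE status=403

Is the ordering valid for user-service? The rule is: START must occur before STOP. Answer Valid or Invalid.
Invalid

To validate ordering:

1. Required order: START → STOP
2. Rule: START must occur before STOP
3. Check actual order of events for user-service
4. Result: Invalid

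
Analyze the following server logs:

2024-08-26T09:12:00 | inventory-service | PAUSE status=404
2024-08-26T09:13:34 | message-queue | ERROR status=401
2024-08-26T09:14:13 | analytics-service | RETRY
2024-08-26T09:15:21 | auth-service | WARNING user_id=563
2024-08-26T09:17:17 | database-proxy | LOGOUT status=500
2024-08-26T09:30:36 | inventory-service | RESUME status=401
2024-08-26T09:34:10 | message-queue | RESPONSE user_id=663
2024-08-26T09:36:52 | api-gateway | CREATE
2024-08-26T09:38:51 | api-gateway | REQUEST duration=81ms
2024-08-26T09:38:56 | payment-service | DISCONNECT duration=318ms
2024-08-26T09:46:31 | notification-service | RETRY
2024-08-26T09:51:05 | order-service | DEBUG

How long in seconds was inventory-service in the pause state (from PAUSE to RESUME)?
1116

To calculate state duration:

1. Find PAUSE event for inventory-service: 2024-08-26T09:12:00
2. Find RESUME event for inventory-service: 2024-08-26T09:30:36
3. Calculate duration: 2024-08-26T09:30:36 - 2024-08-26T09:12:00 = 1116 seconds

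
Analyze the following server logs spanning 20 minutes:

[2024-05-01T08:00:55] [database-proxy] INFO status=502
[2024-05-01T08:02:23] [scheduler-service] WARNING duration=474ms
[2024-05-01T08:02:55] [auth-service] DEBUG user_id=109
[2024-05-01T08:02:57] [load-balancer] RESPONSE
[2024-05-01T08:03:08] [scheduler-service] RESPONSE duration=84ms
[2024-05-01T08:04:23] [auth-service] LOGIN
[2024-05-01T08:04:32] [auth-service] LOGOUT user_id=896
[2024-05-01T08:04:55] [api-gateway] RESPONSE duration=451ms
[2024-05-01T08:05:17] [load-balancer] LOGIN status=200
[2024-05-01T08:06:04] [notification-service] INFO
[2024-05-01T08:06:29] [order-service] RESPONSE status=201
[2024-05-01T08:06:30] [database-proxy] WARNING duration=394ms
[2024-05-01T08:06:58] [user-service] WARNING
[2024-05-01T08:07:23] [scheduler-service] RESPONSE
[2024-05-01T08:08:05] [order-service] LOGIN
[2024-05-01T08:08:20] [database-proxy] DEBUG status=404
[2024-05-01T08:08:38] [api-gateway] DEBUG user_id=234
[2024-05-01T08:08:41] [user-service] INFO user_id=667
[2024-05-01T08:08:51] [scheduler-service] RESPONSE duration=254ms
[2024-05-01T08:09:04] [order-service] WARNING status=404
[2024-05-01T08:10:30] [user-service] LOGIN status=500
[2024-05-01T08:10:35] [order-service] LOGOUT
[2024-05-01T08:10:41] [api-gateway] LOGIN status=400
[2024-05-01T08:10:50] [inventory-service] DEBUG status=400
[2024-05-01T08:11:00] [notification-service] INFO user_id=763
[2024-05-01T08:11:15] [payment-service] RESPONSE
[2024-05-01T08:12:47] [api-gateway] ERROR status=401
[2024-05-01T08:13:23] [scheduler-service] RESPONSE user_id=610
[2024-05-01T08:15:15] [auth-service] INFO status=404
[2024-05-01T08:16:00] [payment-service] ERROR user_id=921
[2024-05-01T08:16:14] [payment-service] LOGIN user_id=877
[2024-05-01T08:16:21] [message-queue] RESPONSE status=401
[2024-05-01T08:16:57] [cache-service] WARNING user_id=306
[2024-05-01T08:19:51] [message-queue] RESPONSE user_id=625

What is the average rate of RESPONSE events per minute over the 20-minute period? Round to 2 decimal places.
0.5

To calculate the rate:

1. Count total RESPONSE events: 10
2. Total time period: 20 minutes
3. Rate = 10 / 20 = 0.5 events per minute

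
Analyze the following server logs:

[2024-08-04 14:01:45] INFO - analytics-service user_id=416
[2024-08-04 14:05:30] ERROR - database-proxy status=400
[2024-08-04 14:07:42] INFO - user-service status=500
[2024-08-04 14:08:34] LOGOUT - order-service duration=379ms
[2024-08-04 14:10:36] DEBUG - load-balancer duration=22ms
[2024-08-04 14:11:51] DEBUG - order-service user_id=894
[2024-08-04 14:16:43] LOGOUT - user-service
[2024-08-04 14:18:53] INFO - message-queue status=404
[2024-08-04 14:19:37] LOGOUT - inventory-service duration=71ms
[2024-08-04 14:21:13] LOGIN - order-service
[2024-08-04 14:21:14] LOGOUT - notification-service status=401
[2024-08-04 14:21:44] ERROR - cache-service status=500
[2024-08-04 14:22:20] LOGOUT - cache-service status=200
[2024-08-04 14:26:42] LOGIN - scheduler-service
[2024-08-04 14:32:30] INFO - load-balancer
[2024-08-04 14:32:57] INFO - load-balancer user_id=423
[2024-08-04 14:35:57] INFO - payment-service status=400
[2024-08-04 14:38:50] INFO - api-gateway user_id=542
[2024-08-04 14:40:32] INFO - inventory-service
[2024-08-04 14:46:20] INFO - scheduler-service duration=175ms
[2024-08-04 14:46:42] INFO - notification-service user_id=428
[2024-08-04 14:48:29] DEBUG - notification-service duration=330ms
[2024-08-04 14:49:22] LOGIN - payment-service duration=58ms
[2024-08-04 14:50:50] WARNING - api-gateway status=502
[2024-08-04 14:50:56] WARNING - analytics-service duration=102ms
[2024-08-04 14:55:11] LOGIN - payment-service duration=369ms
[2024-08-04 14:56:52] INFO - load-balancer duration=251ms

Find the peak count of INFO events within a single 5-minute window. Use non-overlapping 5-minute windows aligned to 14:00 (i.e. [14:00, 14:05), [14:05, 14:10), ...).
2

To find the burst window:

1. Divide the log period into non-overlapping 5-minute windows starting at 14:00
2. Count INFO events in each window
3. Find the window with maximum count
4. Maximum events in a window: 2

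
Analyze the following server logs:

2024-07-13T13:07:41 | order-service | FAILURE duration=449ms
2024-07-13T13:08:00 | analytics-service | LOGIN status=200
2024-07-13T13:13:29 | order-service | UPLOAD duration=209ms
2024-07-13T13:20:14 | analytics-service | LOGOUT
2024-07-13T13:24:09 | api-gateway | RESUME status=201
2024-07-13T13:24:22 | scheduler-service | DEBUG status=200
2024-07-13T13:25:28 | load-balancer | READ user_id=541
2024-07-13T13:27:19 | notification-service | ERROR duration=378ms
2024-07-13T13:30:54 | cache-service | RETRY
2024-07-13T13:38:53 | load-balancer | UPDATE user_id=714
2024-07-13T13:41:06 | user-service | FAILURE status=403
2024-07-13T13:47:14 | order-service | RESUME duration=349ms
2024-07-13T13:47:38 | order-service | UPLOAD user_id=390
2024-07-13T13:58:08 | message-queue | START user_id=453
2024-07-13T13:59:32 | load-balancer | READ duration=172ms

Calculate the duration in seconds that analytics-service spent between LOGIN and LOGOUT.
734

To calculate state duration:

1. Find LOGIN event for analytics-service: 2024-07-13T13:08:00
2. Find LOGOUT event for analytics-service: 2024-07-13T13:20:14
3. Calculate duration: 2024-07-13T13:20:14 - 2024-07-13T13:08:00 = 734 seconds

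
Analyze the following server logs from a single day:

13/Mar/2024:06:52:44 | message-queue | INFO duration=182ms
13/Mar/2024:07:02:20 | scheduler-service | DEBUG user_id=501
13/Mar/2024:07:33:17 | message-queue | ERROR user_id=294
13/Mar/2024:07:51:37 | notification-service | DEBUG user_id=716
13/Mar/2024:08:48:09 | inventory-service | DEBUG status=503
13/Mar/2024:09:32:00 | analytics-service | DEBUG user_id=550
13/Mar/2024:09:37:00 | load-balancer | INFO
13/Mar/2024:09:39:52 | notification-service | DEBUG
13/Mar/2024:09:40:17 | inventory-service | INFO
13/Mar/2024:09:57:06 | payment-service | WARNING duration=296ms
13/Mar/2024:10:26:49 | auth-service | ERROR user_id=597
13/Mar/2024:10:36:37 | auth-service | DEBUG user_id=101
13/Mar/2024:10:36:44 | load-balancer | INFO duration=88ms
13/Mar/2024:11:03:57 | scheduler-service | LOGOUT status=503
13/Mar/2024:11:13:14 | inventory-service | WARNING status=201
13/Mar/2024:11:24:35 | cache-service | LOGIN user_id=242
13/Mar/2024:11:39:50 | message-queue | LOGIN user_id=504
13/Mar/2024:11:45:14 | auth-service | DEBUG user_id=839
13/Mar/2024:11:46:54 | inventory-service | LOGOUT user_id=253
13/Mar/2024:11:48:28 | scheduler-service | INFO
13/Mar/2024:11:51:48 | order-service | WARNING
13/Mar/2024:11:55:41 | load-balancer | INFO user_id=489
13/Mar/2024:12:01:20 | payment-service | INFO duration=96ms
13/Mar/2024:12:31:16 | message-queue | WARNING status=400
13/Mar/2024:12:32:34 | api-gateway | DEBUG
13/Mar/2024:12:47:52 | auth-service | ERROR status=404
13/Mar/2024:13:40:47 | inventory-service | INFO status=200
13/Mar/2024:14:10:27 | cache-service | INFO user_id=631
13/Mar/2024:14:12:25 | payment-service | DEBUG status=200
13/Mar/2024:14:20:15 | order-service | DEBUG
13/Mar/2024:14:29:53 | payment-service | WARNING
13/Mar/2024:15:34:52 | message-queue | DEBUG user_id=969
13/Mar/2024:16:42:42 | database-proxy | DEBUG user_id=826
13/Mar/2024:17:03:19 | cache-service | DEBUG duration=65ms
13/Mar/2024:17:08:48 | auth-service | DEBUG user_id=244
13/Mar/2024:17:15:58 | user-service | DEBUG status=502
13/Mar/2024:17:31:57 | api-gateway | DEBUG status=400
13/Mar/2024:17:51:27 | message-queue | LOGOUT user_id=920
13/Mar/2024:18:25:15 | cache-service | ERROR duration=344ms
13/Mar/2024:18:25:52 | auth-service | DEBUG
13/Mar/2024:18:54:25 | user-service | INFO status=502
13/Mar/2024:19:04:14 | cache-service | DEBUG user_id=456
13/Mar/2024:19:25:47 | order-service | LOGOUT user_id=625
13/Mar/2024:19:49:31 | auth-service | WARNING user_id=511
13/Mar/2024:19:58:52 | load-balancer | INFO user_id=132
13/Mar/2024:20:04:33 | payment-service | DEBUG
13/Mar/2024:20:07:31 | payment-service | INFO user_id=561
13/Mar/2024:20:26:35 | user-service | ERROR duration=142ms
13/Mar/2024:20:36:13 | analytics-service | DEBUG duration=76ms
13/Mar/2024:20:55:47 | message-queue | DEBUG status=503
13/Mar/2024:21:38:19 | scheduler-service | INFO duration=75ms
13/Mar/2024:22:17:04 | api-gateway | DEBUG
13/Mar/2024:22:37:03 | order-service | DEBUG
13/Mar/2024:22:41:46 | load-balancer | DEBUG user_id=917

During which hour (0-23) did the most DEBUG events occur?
17

To find the peak hour:

1. Group all DEBUG events by hour
2. Count events in each hour
3. Find hour with maximum count
4. Peak hour: 17 (with 4 events)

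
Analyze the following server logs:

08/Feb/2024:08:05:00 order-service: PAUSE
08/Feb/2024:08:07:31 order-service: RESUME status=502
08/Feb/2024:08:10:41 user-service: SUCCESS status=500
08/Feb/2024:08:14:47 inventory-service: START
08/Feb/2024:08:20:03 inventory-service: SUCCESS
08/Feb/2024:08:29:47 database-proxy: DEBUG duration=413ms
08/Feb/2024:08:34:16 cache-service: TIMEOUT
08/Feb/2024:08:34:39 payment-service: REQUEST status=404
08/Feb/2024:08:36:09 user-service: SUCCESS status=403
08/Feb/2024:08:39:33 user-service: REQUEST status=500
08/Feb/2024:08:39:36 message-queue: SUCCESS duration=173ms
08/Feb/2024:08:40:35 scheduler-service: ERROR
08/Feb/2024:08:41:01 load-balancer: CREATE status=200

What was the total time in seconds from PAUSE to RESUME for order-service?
151

To calculate state duration:

1. Find PAUSE event for order-service: 08/Feb/2024:08:05:00
2. Find RESUME event for order-service: 08/Feb/2024:08:07:31
3. Calculate duration: 08/Feb/2024:08:07:31 - 08/Feb/2024:08:05:00 = 151 seconds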